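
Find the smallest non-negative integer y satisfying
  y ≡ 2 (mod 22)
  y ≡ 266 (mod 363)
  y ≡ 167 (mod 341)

Combine the congruences pairwise.
gcd(22, 363) = 11 and 11 | (266 − 2), so the pair is consistent; merging gives y ≡ 266 (mod 726), where 726 = lcm(22, 363).
gcd(726, 341) = 11 and 11 | (167 − 266), so the pair is consistent; merging gives y ≡ 15512 (mod 22506), where 22506 = lcm(726, 341).
The solution is unique modulo lcm(22, 363, 341) = 22506.

15512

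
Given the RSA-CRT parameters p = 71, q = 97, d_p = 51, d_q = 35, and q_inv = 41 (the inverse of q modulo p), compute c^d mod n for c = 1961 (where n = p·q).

4455

m₁ = c^(d_p) mod p: c ≡ 44 (mod 71), and 44^51 mod 71 = 53.
m₂ = c^(d_q) mod q: c ≡ 21 (mod 97), and 21^35 mod 97 = 90.
h = q_inv·(m₁ − m₂) mod p = 41·(53 − 90) mod 71 = 45.
m = m₂ + h·q = 90 + 45·97 = 4455.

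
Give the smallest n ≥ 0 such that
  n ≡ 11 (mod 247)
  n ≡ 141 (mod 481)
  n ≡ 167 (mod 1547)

Combine the congruences pairwise.
gcd(247, 481) = 13 and 13 | (141 − 11), so the pair is consistent; merging gives n ≡ 4951 (mod 9139), where 9139 = lcm(247, 481).
gcd(9139, 1547) = 13 and 13 | (167 − 4951), so the pair is consistent; merging gives n ≡ 14090 (mod 1087541), where 1087541 = lcm(9139, 1547).
The solution is unique modulo lcm(247, 481, 1547) = 1087541.

14090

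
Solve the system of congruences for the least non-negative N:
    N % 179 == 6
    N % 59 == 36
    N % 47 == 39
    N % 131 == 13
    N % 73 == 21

The moduli are pairwise coprime; M = 179·59·47·131·73 = 4746757621.
M/179 = 26518199; 26518199 ≡ 65 (mod 179); 65·168 ≡ 1, so inverse 168.
M/59 = 80453519; 80453519 ≡ 57 (mod 59); 57·29 ≡ 1, so inverse 29.
M/47 = 100994843; 100994843 ≡ 21 (mod 47); 21·9 ≡ 1, so inverse 9.
M/131 = 36234791; 36234791 ≡ 60 (mod 131); 60·107 ≡ 1, so inverse 107.
M/73 = 65024077; 65024077 ≡ 57 (mod 73); 57·41 ≡ 1, so inverse 41.
N ≡ 6·26518199·168 + 36·80453519·29 + 39·100994843·9 + 13·36234791·107 + 21·65024077·41 = 252561332899.
252561332899 mod 4746757621 = 983178986.

983178986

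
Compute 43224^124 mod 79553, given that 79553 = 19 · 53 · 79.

28444

Mod 19: 43224 ≡ 18; by Fermat, exponent reduces to 124 mod 18 = 16; 18^16 ≡ 1 (mod 19).
Mod 53: 43224 ≡ 29; by Fermat, exponent reduces to 124 mod 52 = 20; 29^20 ≡ 36 (mod 53).
Mod 79: 43224 ≡ 11; by Fermat, exponent reduces to 124 mod 78 = 46; 11^46 ≡ 4 (mod 79).
Combine by CRT: x ≡ 1 (mod 19), x ≡ 36 (mod 53), x ≡ 4 (mod 79) ⇒ x ≡ 28444 (mod 79553).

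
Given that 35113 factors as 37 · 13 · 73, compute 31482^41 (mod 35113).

31840

Mod 37: 31482 ≡ 32; by Fermat, exponent reduces to 41 mod 36 = 5; 32^5 ≡ 20 (mod 37).
Mod 13: 31482 ≡ 9; by Fermat, exponent reduces to 41 mod 12 = 5; 9^5 ≡ 3 (mod 13).
Mod 73: 31482 ≡ 19; 19^41 ≡ 12 (mod 73).
Combine by CRT: x ≡ 20 (mod 37), x ≡ 3 (mod 13), x ≡ 12 (mod 73) ⇒ x ≡ 31840 (mod 35113).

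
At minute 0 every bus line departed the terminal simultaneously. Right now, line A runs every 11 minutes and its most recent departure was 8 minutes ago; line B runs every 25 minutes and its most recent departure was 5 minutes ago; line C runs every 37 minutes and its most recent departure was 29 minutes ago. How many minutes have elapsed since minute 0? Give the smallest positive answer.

8280

From t ≡ 8 (mod 11) write t = 8 + 11s. Substituting into t ≡ 5 (mod 25) gives 11s ≡ 22 (mod 25), and since 11⁻¹ ≡ 16 (mod 25), s ≡ 2. Hence t ≡ 8 + 11·2 = 30 (mod 275).
From t ≡ 30 (mod 275) write t = 30 + 275s. Substituting into t ≡ 29 (mod 37) gives 275s ≡ 36 (mod 37), and since 16⁻¹ ≡ 7 (mod 37), s ≡ 30. Hence t ≡ 30 + 275·30 = 8280 (mod 10175).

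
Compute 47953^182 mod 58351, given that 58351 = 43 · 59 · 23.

Mod 43: 47953 ≡ 8; by Fermat, exponent reduces to 182 mod 42 = 14; 8^14 ≡ 1 (mod 43).
Mod 59: 47953 ≡ 45; by Fermat, exponent reduces to 182 mod 58 = 8; 45^8 ≡ 49 (mod 59).
Mod 23: 47953 ≡ 21; by Fermat, exponent reduces to 182 mod 22 = 6; 21^6 ≡ 18 (mod 23).
Combine by CRT: x ≡ 1 (mod 43), x ≡ 49 (mod 59), x ≡ 18 (mod 23) ⇒ x ≡ 27779 (mod 58351).

27779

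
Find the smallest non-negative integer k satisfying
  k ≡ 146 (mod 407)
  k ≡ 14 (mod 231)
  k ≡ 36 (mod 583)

gcd(407, 231) = 11 and 11 | (14 − 146), so the pair is consistent; merging gives k ≡ 6251 (mod 8547), where 8547 = lcm(407, 231).
gcd(8547, 583) = 11 and 11 | (36 − 6251), so the pair is consistent; merging gives k ≡ 450695 (mod 452991), where 452991 = lcm(8547, 583).
The solution is unique modulo lcm(407, 231, 583) = 452991.

450695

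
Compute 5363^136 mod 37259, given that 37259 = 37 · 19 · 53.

15737

Mod 37: 5363 ≡ 35; by Fermat, exponent reduces to 136 mod 36 = 28; 35^28 ≡ 12 (mod 37).
Mod 19: 5363 ≡ 5; by Fermat, exponent reduces to 136 mod 18 = 10; 5^10 ≡ 5 (mod 19).
Mod 53: 5363 ≡ 10; by Fermat, exponent reduces to 136 mod 52 = 32; 10^32 ≡ 49 (mod 53).
Combine by CRT: x ≡ 12 (mod 37), x ≡ 5 (mod 19), x ≡ 49 (mod 53) ⇒ x ≡ 15737 (mod 37259).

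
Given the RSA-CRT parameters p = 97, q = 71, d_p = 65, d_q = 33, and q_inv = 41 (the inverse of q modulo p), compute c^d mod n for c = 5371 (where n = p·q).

2196

m₁ = c^(d_p) mod p: c ≡ 36 (mod 97), and 36^65 mod 97 = 62.
m₂ = c^(d_q) mod q: c ≡ 46 (mod 71), and 46^33 mod 71 = 66.
h = q_inv·(m₁ − m₂) mod p = 41·(62 − 66) mod 97 = 30.
m = m₂ + h·q = 66 + 30·71 = 2196.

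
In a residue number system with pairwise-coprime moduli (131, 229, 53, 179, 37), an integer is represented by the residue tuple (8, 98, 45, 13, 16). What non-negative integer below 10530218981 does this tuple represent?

7971326821

Combine the congruences pairwise.
From x ≡ 8 (mod 131) write x = 8 + 131t. Substituting into x ≡ 98 (mod 229) gives 131t ≡ 90 (mod 229), and since 131⁻¹ ≡ 7 (mod 229), t ≡ 172. Hence x ≡ 8 + 131·172 = 22540 (mod 29999).
From x ≡ 22540 (mod 29999) write x = 22540 + 29999t. Substituting into x ≡ 45 (mod 53) gives 29999t ≡ 30 (mod 53), and since 1⁻¹ ≡ 1 (mod 53), t ≡ 30. Hence x ≡ 22540 + 29999·30 = 922510 (mod 1589947).
From x ≡ 922510 (mod 1589947) write x = 922510 + 1589947t. Substituting into x ≡ 13 (mod 179) gives 1589947t ≡ 69 (mod 179), and since 69⁻¹ ≡ 96 (mod 179), t ≡ 1. Hence x ≡ 922510 + 1589947·1 = 2512457 (mod 284600513).
From x ≡ 2512457 (mod 284600513) write x = 2512457 + 284600513t. Substituting into x ≡ 16 (mod 37) gives 284600513t ≡ 7 (mod 37), and since 28⁻¹ ≡ 4 (mod 37), t ≡ 28. Hence x ≡ 2512457 + 284600513·28 = 7971326821 (mod 10530218981).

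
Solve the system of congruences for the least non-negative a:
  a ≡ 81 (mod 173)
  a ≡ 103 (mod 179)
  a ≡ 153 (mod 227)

The moduli are pairwise coprime; N = 173·179·227 = 7029509.
N/173 = 40633; 40633 ≡ 151 (mod 173); 151·55 ≡ 1, so inverse 55.
N/179 = 39271; 39271 ≡ 70 (mod 179); 70·156 ≡ 1, so inverse 156.
N/227 = 30967; 30967 ≡ 95 (mod 227); 95·184 ≡ 1, so inverse 184.
a ≡ 81·40633·55 + 103·39271·156 + 153·30967·184 = 1683809427.
1683809427 mod 7029509 = 3756776.

3756776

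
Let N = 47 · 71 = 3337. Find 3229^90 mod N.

758

Mod 47: 3229 ≡ 33; by Fermat, exponent reduces to 90 mod 46 = 44; 33^44 ≡ 6 (mod 47).
Mod 71: 3229 ≡ 34; by Fermat, exponent reduces to 90 mod 70 = 20; 34^20 ≡ 48 (mod 71).
Combine by CRT: x ≡ 6 (mod 47), x ≡ 48 (mod 71) ⇒ x ≡ 758 (mod 3337).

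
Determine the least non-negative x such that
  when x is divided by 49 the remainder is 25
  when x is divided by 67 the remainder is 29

1838

From x ≡ 25 (mod 49) write x = 25 + 49t. Substituting into x ≡ 29 (mod 67) gives 49t ≡ 4 (mod 67), and since 49⁻¹ ≡ 26 (mod 67), t ≡ 37. Hence x ≡ 25 + 49·37 = 1838 (mod 3283).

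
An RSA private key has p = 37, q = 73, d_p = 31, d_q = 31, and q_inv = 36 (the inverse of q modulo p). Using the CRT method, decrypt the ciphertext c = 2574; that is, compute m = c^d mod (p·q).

213

m₁ = c^(d_p) mod p: c ≡ 21 (mod 37), and 21^31 mod 37 = 28.
m₂ = c^(d_q) mod q: c ≡ 19 (mod 73), and 19^31 mod 73 = 67.
h = q_inv·(m₁ − m₂) mod p = 36·(28 − 67) mod 37 = 2.
m = m₂ + h·q = 67 + 2·73 = 213.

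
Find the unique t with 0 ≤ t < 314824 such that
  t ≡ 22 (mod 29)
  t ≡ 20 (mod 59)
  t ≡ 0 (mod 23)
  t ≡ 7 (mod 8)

The moduli are pairwise coprime; N = 29·59·23·8 = 314824.
N/29 = 10856; 10856 ≡ 10 (mod 29); 10·3 ≡ 1, so inverse 3.
N/59 = 5336; 5336 ≡ 26 (mod 59); 26·25 ≡ 1, so inverse 25.
N/23 = 13688; 13688 ≡ 3 (mod 23); 3·8 ≡ 1, so inverse 8.
N/8 = 39353; 39353 ≡ 1 (mod 8), inverse 1.
t ≡ 22·10856·3 + 20·5336·25 + 0·13688·8 + 7·39353·1 = 3659967.
3659967 mod 314824 = 196903.

196903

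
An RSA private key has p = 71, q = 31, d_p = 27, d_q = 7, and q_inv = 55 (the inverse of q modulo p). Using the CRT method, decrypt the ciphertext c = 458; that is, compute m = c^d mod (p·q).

m₁ = c^(d_p) mod p: c ≡ 32 (mod 71), and 32^27 mod 71 = 20.
m₂ = c^(d_q) mod q: c ≡ 24 (mod 31), and 24^7 mod 31 = 3.
h = q_inv·(m₁ − m₂) mod p = 55·(20 − 3) mod 71 = 12.
m = m₂ + h·q = 3 + 12·31 = 375.

375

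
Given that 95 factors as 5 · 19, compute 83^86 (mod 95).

49

Mod 5: 83 ≡ 3; by Fermat, exponent reduces to 86 mod 4 = 2; 3^2 ≡ 4 (mod 5).
Mod 19: 83 ≡ 7; by Fermat, exponent reduces to 86 mod 18 = 14; 7^14 ≡ 11 (mod 19).
Combine by CRT: x ≡ 4 (mod 5), x ≡ 11 (mod 19) ⇒ x ≡ 49 (mod 95).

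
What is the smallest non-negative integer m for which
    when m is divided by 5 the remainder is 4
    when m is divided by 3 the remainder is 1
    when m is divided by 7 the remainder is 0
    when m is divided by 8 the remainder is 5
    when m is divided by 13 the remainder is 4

2149

The moduli are pairwise coprime; N = 5·3·7·8·13 = 10920.
N/5 = 2184; 2184 ≡ 4 (mod 5); 4·4 ≡ 1, so inverse 4.
N/3 = 3640; 3640 ≡ 1 (mod 3), inverse 1.
N/7 = 1560; 1560 ≡ 6 (mod 7); 6·6 ≡ 1, so inverse 6.
N/8 = 1365; 1365 ≡ 5 (mod 8); 5·5 ≡ 1, so inverse 5.
N/13 = 840; 840 ≡ 8 (mod 13); 8·5 ≡ 1, so inverse 5.
m ≡ 4·2184·4 + 1·3640·1 + 0·1560·6 + 5·1365·5 + 4·840·5 = 89509.
89509 mod 10920 = 2149.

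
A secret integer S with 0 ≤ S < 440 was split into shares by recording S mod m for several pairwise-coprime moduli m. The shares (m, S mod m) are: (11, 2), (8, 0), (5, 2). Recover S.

From S ≡ 2 (mod 11) write S = 2 + 11t. Substituting into S ≡ 0 (mod 8) gives 11t ≡ 6 (mod 8), and since 3⁻¹ ≡ 3 (mod 8), t ≡ 2. Hence S ≡ 2 + 11·2 = 24 (mod 88).
From S ≡ 24 (mod 88) write S = 24 + 88t. Substituting into S ≡ 2 (mod 5) gives 88t ≡ 3 (mod 5), and since 3⁻¹ ≡ 2 (mod 5), t ≡ 1. Hence S ≡ 24 + 88·1 = 112 (mod 440).

112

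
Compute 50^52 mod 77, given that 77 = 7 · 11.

Mod 7: 50 ≡ 1; by Fermat, exponent reduces to 52 mod 6 = 4; 1^4 ≡ 1 (mod 7).
Mod 11: 50 ≡ 6; by Fermat, exponent reduces to 52 mod 10 = 2; 6^2 ≡ 3 (mod 11).
Combine by CRT: x ≡ 1 (mod 7), x ≡ 3 (mod 11) ⇒ x ≡ 36 (mod 77).

36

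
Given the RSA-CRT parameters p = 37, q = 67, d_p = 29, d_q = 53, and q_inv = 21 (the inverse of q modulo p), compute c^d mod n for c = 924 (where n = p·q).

295

m₁ = c^(d_p) mod p: c ≡ 36 (mod 37), and 36^29 mod 37 = 36.
m₂ = c^(d_q) mod q: c ≡ 53 (mod 67), and 53^53 mod 67 = 27.
h = q_inv·(m₁ − m₂) mod p = 21·(36 − 27) mod 37 = 4.
m = m₂ + h·q = 27 + 4·67 = 295.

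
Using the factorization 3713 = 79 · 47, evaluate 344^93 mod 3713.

1989

Mod 79: 344 ≡ 28; by Fermat, exponent reduces to 93 mod 78 = 15; 28^15 ≡ 14 (mod 79).
Mod 47: 344 ≡ 15; by Fermat, exponent reduces to 93 mod 46 = 1; 15^1 ≡ 15 (mod 47).
Combine by CRT: x ≡ 14 (mod 79), x ≡ 15 (mod 47) ⇒ x ≡ 1989 (mod 3713).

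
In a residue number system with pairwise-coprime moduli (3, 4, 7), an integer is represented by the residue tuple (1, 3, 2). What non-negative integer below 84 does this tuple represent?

From x ≡ 1 (mod 3) write x = 1 + 3t. Substituting into x ≡ 3 (mod 4) gives 3t ≡ 2 (mod 4), and since 3⁻¹ ≡ 3 (mod 4), t ≡ 2. Hence x ≡ 1 + 3·2 = 7 (mod 12).
From x ≡ 7 (mod 12) write x = 7 + 12t. Substituting into x ≡ 2 (mod 7) gives 12t ≡ 2 (mod 7), and since 5⁻¹ ≡ 3 (mod 7), t ≡ 6. Hence x ≡ 7 + 12·6 = 79 (mod 84).

79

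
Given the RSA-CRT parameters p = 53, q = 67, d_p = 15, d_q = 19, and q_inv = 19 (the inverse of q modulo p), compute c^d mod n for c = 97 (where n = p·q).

1035

m₁ = c^(d_p) mod p: c ≡ 44 (mod 53), and 44^15 mod 53 = 28.
m₂ = c^(d_q) mod q: c ≡ 30 (mod 67), and 30^19 mod 67 = 30.
h = q_inv·(m₁ − m₂) mod p = 19·(28 − 30) mod 53 = 15.
m = m₂ + h·q = 30 + 15·67 = 1035.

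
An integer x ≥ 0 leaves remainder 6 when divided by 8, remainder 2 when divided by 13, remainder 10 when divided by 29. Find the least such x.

From x ≡ 6 (mod 8) write x = 6 + 8t. Substituting into x ≡ 2 (mod 13) gives 8t ≡ 9 (mod 13), and since 8⁻¹ ≡ 5 (mod 13), t ≡ 6. Hence x ≡ 6 + 8·6 = 54 (mod 104).
From x ≡ 54 (mod 104) write x = 54 + 104t. Substituting into x ≡ 10 (mod 29) gives 104t ≡ 14 (mod 29), and since 17⁻¹ ≡ 12 (mod 29), t ≡ 23. Hence x ≡ 54 + 104·23 = 2446 (mod 3016).

2446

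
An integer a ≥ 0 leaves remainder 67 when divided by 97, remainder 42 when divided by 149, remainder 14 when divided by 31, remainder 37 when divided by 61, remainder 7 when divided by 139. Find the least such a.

1892291102

From a ≡ 67 (mod 97) write a = 67 + 97t. Substituting into a ≡ 42 (mod 149) gives 97t ≡ 124 (mod 149), and since 97⁻¹ ≡ 106 (mod 149), t ≡ 32. Hence a ≡ 67 + 97·32 = 3171 (mod 14453).
From a ≡ 3171 (mod 14453) write a = 3171 + 14453t. Substituting into a ≡ 14 (mod 31) gives 14453t ≡ 5 (mod 31), and since 7⁻¹ ≡ 9 (mod 31), t ≡ 14. Hence a ≡ 3171 + 14453·14 = 205513 (mod 448043).
From a ≡ 205513 (mod 448043) write a = 205513 + 448043t. Substituting into a ≡ 37 (mod 61) gives 448043t ≡ 33 (mod 61), and since 59⁻¹ ≡ 30 (mod 61), t ≡ 14. Hence a ≡ 205513 + 448043·14 = 6478115 (mod 27330623).
From a ≡ 6478115 (mod 27330623) write a = 6478115 + 27330623t. Substituting into a ≡ 7 (mod 139) gives 27330623t ≡ 126 (mod 139), and since 26⁻¹ ≡ 123 (mod 139), t ≡ 69. Hence a ≡ 6478115 + 27330623·69 = 1892291102 (mod 3798956597).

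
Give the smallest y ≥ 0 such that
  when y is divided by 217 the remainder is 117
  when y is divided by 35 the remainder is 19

Combine the congruences pairwise.
gcd(217, 35) = 7 and 7 | (19 − 117), so the pair is consistent; merging gives y ≡ 334 (mod 1085), where 1085 = lcm(217, 35).
The solution is unique modulo lcm(217, 35) = 1085.

334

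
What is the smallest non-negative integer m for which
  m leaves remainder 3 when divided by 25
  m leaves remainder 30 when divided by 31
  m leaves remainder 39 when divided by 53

3378

From m ≡ 3 (mod 25) write m = 3 + 25t. Substituting into m ≡ 30 (mod 31) gives 25t ≡ 27 (mod 31), and since 25⁻¹ ≡ 5 (mod 31), t ≡ 11. Hence m ≡ 3 + 25·11 = 278 (mod 775).
From m ≡ 278 (mod 775) write m = 278 + 775t. Substituting into m ≡ 39 (mod 53) gives 775t ≡ 26 (mod 53), and since 33⁻¹ ≡ 45 (mod 53), t ≡ 4. Hence m ≡ 278 + 775·4 = 3378 (mod 41075).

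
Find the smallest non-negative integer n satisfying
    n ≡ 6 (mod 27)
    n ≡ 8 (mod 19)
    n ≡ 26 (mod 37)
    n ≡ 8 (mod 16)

87864

The moduli are pairwise coprime; M = 27·19·37·16 = 303696.
M/27 = 11248; 11248 ≡ 16 (mod 27); 16·22 ≡ 1, so inverse 22.
M/19 = 15984; 15984 ≡ 5 (mod 19); 5·4 ≡ 1, so inverse 4.
M/37 = 8208; 8208 ≡ 31 (mod 37); 31·6 ≡ 1, so inverse 6.
M/16 = 18981; 18981 ≡ 5 (mod 16); 5·13 ≡ 1, so inverse 13.
n ≡ 6·11248·22 + 8·15984·4 + 26·8208·6 + 8·18981·13 = 5250696.
5250696 mod 303696 = 87864.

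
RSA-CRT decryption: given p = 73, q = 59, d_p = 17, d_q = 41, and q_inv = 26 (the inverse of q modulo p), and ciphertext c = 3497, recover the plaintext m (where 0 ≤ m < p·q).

m₁ = c^(d_p) mod p: c ≡ 66 (mod 73), and 66^17 mod 73 = 17.
m₂ = c^(d_q) mod q: c ≡ 16 (mod 59), and 16^41 mod 59 = 45.
h = q_inv·(m₁ − m₂) mod p = 26·(17 − 45) mod 73 = 2.
m = m₂ + h·q = 45 + 2·59 = 163.

163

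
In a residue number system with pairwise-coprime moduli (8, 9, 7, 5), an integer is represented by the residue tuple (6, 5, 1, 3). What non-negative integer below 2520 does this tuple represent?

The moduli are pairwise coprime; N = 8·9·7·5 = 2520.
N/8 = 315; 315 ≡ 3 (mod 8); 3·3 ≡ 1, so inverse 3.
N/9 = 280; 280 ≡ 1 (mod 9), inverse 1.
N/7 = 360; 360 ≡ 3 (mod 7); 3·5 ≡ 1, so inverse 5.
N/5 = 504; 504 ≡ 4 (mod 5); 4·4 ≡ 1, so inverse 4.
x ≡ 6·315·3 + 5·280·1 + 1·360·5 + 3·504·4 = 14918.
14918 mod 2520 = 2318.

2318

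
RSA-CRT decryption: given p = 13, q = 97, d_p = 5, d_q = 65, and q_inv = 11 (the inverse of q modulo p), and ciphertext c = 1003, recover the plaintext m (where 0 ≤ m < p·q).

m₁ = c^(d_p) mod p: c ≡ 2 (mod 13), and 2^5 mod 13 = 6.
m₂ = c^(d_q) mod q: c ≡ 33 (mod 97), and 33^65 mod 97 = 33.
h = q_inv·(m₁ − m₂) mod p = 11·(6 − 33) mod 13 = 2.
m = m₂ + h·q = 33 + 2·97 = 227.

227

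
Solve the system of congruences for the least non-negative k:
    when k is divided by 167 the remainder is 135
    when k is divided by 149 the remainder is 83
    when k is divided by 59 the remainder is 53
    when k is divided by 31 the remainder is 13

The moduli are pairwise coprime; N = 167·149·59·31 = 45511007.
N/167 = 272521; 272521 ≡ 144 (mod 167); 144·29 ≡ 1, so inverse 29.
N/149 = 305443; 305443 ≡ 142 (mod 149); 142·85 ≡ 1, so inverse 85.
N/59 = 771373; 771373 ≡ 7 (mod 59); 7·17 ≡ 1, so inverse 17.
N/31 = 1468097; 1468097 ≡ 30 (mod 31); 30·30 ≡ 1, so inverse 30.
k ≡ 135·272521·29 + 83·305443·85 + 53·771373·17 + 13·1468097·30 = 4489384983.
4489384983 mod 45511007 = 29306297.

29306297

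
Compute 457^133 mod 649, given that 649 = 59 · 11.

260

Mod 59: 457 ≡ 44; by Fermat, exponent reduces to 133 mod 58 = 17; 44^17 ≡ 24 (mod 59).
Mod 11: 457 ≡ 6; by Fermat, exponent reduces to 133 mod 10 = 3; 6^3 ≡ 7 (mod 11).
Combine by CRT: x ≡ 24 (mod 59), x ≡ 7 (mod 11) ⇒ x ≡ 260 (mod 649).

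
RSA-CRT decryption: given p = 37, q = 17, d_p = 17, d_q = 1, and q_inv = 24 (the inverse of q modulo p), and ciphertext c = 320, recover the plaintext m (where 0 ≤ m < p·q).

575

m₁ = c^(d_p) mod p: c ≡ 24 (mod 37), and 24^17 mod 37 = 20.
m₂ = c^(d_q) mod q: c ≡ 14 (mod 17), and 14^1 mod 17 = 14.
h = q_inv·(m₁ − m₂) mod p = 24·(20 − 14) mod 37 = 33.
m = m₂ + h·q = 14 + 33·17 = 575.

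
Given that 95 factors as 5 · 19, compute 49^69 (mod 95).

39

Mod 5: 49 ≡ 4; by Fermat, exponent reduces to 69 mod 4 = 1; 4^1 ≡ 4 (mod 5).
Mod 19: 49 ≡ 11; by Fermat, exponent reduces to 69 mod 18 = 15; 11^15 ≡ 1 (mod 19).
Combine by CRT: x ≡ 4 (mod 5), x ≡ 1 (mod 19) ⇒ x ≡ 39 (mod 95).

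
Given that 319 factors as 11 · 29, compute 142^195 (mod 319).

Mod 11: 142 ≡ 10; by Fermat, exponent reduces to 195 mod 10 = 5; 10^5 ≡ 10 (mod 11).
Mod 29: 142 ≡ 26; by Fermat, exponent reduces to 195 mod 28 = 27; 26^27 ≡ 19 (mod 29).
Combine by CRT: x ≡ 10 (mod 11), x ≡ 19 (mod 29) ⇒ x ≡ 164 (mod 319).

164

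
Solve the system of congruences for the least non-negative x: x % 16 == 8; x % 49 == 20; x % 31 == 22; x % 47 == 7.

1025688

The moduli are pairwise coprime; N = 16·49·31·47 = 1142288.
N/16 = 71393; 71393 ≡ 1 (mod 16), inverse 1.
N/49 = 23312; 23312 ≡ 37 (mod 49); 37·4 ≡ 1, so inverse 4.
N/31 = 36848; 36848 ≡ 20 (mod 31); 20·14 ≡ 1, so inverse 14.
N/47 = 24304; 24304 ≡ 5 (mod 47); 5·19 ≡ 1, so inverse 19.
x ≡ 8·71393·1 + 20·23312·4 + 22·36848·14 + 7·24304·19 = 17017720.
17017720 mod 1142288 = 1025688.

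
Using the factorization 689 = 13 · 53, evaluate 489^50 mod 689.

Mod 13: 489 ≡ 8; by Fermat, exponent reduces to 50 mod 12 = 2; 8^2 ≡ 12 (mod 13).
Mod 53: 489 ≡ 12; 12^50 ≡ 7 (mod 53).
Combine by CRT: x ≡ 12 (mod 13), x ≡ 7 (mod 53) ⇒ x ≡ 272 (mod 689).

272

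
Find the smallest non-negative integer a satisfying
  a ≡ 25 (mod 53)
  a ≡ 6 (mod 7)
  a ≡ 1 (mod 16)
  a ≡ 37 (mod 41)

The moduli are pairwise coprime; N = 53·7·16·41 = 243376.
N/53 = 4592; 4592 ≡ 34 (mod 53); 34·39 ≡ 1, so inverse 39.
N/7 = 34768; 34768 ≡ 6 (mod 7); 6·6 ≡ 1, so inverse 6.
N/16 = 15211; 15211 ≡ 11 (mod 16); 11·3 ≡ 1, so inverse 3.
N/41 = 5936; 5936 ≡ 32 (mod 41); 32·9 ≡ 1, so inverse 9.
a ≡ 25·4592·39 + 6·34768·6 + 1·15211·3 + 37·5936·9 = 7751169.
7751169 mod 243376 = 206513.

206513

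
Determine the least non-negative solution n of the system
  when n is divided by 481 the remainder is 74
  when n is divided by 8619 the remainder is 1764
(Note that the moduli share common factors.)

Combine the congruences pairwise.
gcd(481, 8619) = 13 and 13 | (1764 − 74), so the pair is consistent; merging gives n ≡ 268953 (mod 318903), where 318903 = lcm(481, 8619).
The solution is unique modulo lcm(481, 8619) = 318903.

268953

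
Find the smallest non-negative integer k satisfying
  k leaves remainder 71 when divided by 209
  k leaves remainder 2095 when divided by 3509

gcd(209, 3509) = 11 and 11 | (2095 − 71), so the pair is consistent; merging gives k ≡ 30167 (mod 66671), where 66671 = lcm(209, 3509).
The solution is unique modulo lcm(209, 3509) = 66671.

30167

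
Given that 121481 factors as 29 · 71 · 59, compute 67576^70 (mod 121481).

55594

Mod 29: 67576 ≡ 6; by Fermat, exponent reduces to 70 mod 28 = 14; 6^14 ≡ 1 (mod 29).
Mod 71: 67576 ≡ 55; since 70 | 70, by Fermat 55^70 ≡ 1 (mod 71).
Mod 59: 67576 ≡ 21; by Fermat, exponent reduces to 70 mod 58 = 12; 21^12 ≡ 16 (mod 59).
Combine by CRT: x ≡ 1 (mod 29), x ≡ 1 (mod 71), x ≡ 16 (mod 59) ⇒ x ≡ 55594 (mod 121481).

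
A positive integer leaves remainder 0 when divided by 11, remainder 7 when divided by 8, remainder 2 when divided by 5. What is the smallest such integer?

The moduli are pairwise coprime; N = 11·8·5 = 440.
N/11 = 40; 40 ≡ 7 (mod 11); 7·8 ≡ 1, so inverse 8.
N/8 = 55; 55 ≡ 7 (mod 8); 7·7 ≡ 1, so inverse 7.
N/5 = 88; 88 ≡ 3 (mod 5); 3·2 ≡ 1, so inverse 2.
t ≡ 0·40·8 + 7·55·7 + 2·88·2 = 3047.
3047 mod 440 = 407.

407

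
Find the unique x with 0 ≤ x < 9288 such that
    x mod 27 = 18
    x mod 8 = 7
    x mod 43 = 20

The moduli are pairwise coprime; N = 27·8·43 = 9288.
N/27 = 344; 344 ≡ 20 (mod 27); 20·23 ≡ 1, so inverse 23.
N/8 = 1161; 1161 ≡ 1 (mod 8), inverse 1.
N/43 = 216; 216 ≡ 1 (mod 43), inverse 1.
x ≡ 18·344·23 + 7·1161·1 + 20·216·1 = 154863.
154863 mod 9288 = 6255.

6255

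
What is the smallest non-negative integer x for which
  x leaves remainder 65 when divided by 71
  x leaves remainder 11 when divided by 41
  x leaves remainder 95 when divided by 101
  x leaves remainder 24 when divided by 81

3571152

Combine the congruences pairwise.
From x ≡ 65 (mod 71) write x = 65 + 71t. Substituting into x ≡ 11 (mod 41) gives 71t ≡ 28 (mod 41), and since 30⁻¹ ≡ 26 (mod 41), t ≡ 31. Hence x ≡ 65 + 71·31 = 2266 (mod 2911).
From x ≡ 2266 (mod 2911) write x = 2266 + 2911t. Substituting into x ≡ 95 (mod 101) gives 2911t ≡ 51 (mod 101), and since 83⁻¹ ≡ 28 (mod 101), t ≡ 14. Hence x ≡ 2266 + 2911·14 = 43020 (mod 294011).
From x ≡ 43020 (mod 294011) write x = 43020 + 294011t. Substituting into x ≡ 24 (mod 81) gives 294011t ≡ 15 (mod 81), and since 62⁻¹ ≡ 17 (mod 81), t ≡ 12. Hence x ≡ 43020 + 294011·12 = 3571152 (mod 23814891).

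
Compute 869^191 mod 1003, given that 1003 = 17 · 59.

Mod 17: 869 ≡ 2; by Fermat, exponent reduces to 191 mod 16 = 15; 2^15 ≡ 9 (mod 17).
Mod 59: 869 ≡ 43; by Fermat, exponent reduces to 191 mod 58 = 17; 43^17 ≡ 38 (mod 59).
Combine by CRT: x ≡ 9 (mod 17), x ≡ 38 (mod 59) ⇒ x ≡ 451 (mod 1003).

451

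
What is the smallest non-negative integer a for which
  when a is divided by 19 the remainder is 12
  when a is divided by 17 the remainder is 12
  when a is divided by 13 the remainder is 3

3565

From a ≡ 12 (mod 19) write a = 12 + 19t. Substituting into a ≡ 12 (mod 17) gives 19t ≡ 0 (mod 17), and since 2⁻¹ ≡ 9 (mod 17), t ≡ 0. Hence a ≡ 12 + 19·0 = 12 (mod 323).
From a ≡ 12 (mod 323) write a = 12 + 323t. Substituting into a ≡ 3 (mod 13) gives 323t ≡ 4 (mod 13), and since 11⁻¹ ≡ 6 (mod 13), t ≡ 11. Hence a ≡ 12 + 323·11 = 3565 (mod 4199).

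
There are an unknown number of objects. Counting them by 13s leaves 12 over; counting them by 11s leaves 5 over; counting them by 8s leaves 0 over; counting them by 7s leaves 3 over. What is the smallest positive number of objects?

2040

From N ≡ 12 (mod 13) write N = 12 + 13t. Substituting into N ≡ 5 (mod 11) gives 13t ≡ 4 (mod 11), and since 2⁻¹ ≡ 6 (mod 11), t ≡ 2. Hence N ≡ 12 + 13·2 = 38 (mod 143).
From N ≡ 38 (mod 143) write N = 38 + 143t. Substituting into N ≡ 0 (mod 8) gives 143t ≡ 2 (mod 8), and since 7⁻¹ ≡ 7 (mod 8), t ≡ 6. Hence N ≡ 38 + 143·6 = 896 (mod 1144).
From N ≡ 896 (mod 1144) write N = 896 + 1144t. Substituting into N ≡ 3 (mod 7) gives 1144t ≡ 3 (mod 7), and since 3⁻¹ ≡ 5 (mod 7), t ≡ 1. Hence N ≡ 896 + 1144·1 = 2040 (mod 8008).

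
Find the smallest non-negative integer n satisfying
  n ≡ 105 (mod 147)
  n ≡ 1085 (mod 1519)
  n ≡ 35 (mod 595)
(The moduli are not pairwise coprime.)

380835

gcd(147, 1519) = 49 and 49 | (1085 − 105), so the pair is consistent; merging gives n ≡ 2604 (mod 4557), where 4557 = lcm(147, 1519).
gcd(4557, 595) = 7 and 7 | (35 − 2604), so the pair is consistent; merging gives n ≡ 380835 (mod 387345), where 387345 = lcm(4557, 595).
The solution is unique modulo lcm(147, 1519, 595) = 387345.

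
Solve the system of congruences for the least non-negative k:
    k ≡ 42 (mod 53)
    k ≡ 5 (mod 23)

Combine the congruences pairwise.
From k ≡ 42 (mod 53) write k = 42 + 53t. Substituting into k ≡ 5 (mod 23) gives 53t ≡ 9 (mod 23), and since 7⁻¹ ≡ 10 (mod 23), t ≡ 21. Hence k ≡ 42 + 53·21 = 1155 (mod 1219).

1155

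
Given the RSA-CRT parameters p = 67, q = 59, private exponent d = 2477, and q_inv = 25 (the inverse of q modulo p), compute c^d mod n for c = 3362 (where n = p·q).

d_p = d mod (p−1) = 2477 mod 66 = 35; d_q = d mod (q−1) = 41.
m₁ = c^(d_p) mod p: c ≡ 12 (mod 67), and 12^35 mod 67 = 57.
m₂ = c^(d_q) mod q: c ≡ 58 (mod 59), and 58^41 mod 59 = 58.
h = q_inv·(m₁ − m₂) mod p = 25·(57 − 58) mod 67 = 42.
m = m₂ + h·q = 58 + 42·59 = 2536.

2536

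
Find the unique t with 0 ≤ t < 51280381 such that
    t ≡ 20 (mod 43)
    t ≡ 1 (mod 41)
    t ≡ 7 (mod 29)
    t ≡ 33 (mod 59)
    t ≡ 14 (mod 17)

Combine the congruences pairwise.
From t ≡ 20 (mod 43) write t = 20 + 43s. Substituting into t ≡ 1 (mod 41) gives 43s ≡ 22 (mod 41), and since 2⁻¹ ≡ 21 (mod 41), s ≡ 11. Hence t ≡ 20 + 43·11 = 493 (mod 1763).
From t ≡ 493 (mod 1763) write t = 493 + 1763s. Substituting into t ≡ 7 (mod 29) gives 1763s ≡ 7 (mod 29), and since 23⁻¹ ≡ 24 (mod 29), s ≡ 23. Hence t ≡ 493 + 1763·23 = 41042 (mod 51127).
From t ≡ 41042 (mod 51127) write t = 41042 + 51127s. Substituting into t ≡ 33 (mod 59) gives 51127s ≡ 55 (mod 59), and since 33⁻¹ ≡ 34 (mod 59), s ≡ 41. Hence t ≡ 41042 + 51127·41 = 2137249 (mod 3016493).
From t ≡ 2137249 (mod 3016493) write t = 2137249 + 3016493s. Substituting into t ≡ 14 (mod 17) gives 3016493s ≡ 5 (mod 17), and since 13⁻¹ ≡ 4 (mod 17), s ≡ 3. Hence t ≡ 2137249 + 3016493·3 = 11186728 (mod 51280381).

11186728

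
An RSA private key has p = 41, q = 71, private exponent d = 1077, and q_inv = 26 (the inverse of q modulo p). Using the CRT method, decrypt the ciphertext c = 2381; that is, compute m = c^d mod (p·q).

2211

d_p = d mod (p−1) = 1077 mod 40 = 37; d_q = d mod (q−1) = 27.
m₁ = c^(d_p) mod p: c ≡ 3 (mod 41), and 3^37 mod 41 = 38.
m₂ = c^(d_q) mod q: c ≡ 38 (mod 71), and 38^27 mod 71 = 10.
h = q_inv·(m₁ − m₂) mod p = 26·(38 − 10) mod 41 = 31.
m = m₂ + h·q = 10 + 31·71 = 2211.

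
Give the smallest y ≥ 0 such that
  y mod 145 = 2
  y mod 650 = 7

1307

gcd(145, 650) = 5 and 5 | (7 − 2), so the pair is consistent; merging gives y ≡ 1307 (mod 18850), where 18850 = lcm(145, 650).
The solution is unique modulo lcm(145, 650) = 18850.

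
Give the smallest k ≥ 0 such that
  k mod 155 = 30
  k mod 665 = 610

17235

Combine the congruences pairwise.
gcd(155, 665) = 5 and 5 | (610 − 30), so the pair is consistent; merging gives k ≡ 17235 (mod 20615), where 20615 = lcm(155, 665).
The solution is unique modulo lcm(155, 665) = 20615.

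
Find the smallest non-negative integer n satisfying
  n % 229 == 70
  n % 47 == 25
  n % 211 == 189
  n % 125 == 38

The moduli are pairwise coprime; M = 229·47·211·125 = 283874125.
M/229 = 1239625; 1239625 ≡ 48 (mod 229); 48·167 ≡ 1, so inverse 167.
M/47 = 6039875; 6039875 ≡ 46 (mod 47); 46·46 ≡ 1, so inverse 46.
M/211 = 1345375; 1345375 ≡ 39 (mod 211); 39·92 ≡ 1, so inverse 92.
M/125 = 2270993; 2270993 ≡ 118 (mod 125); 118·107 ≡ 1, so inverse 107.
n ≡ 70·1239625·167 + 25·6039875·46 + 189·1345375·92 + 38·2270993·107 = 54064310538.
54064310538 mod 283874125 = 128226788.

128226788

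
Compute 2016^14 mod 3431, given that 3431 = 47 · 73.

Mod 47: 2016 ≡ 42; 42^14 ≡ 27 (mod 47).
Mod 73: 2016 ≡ 45; 45^14 ≡ 48 (mod 73).
Combine by CRT: x ≡ 27 (mod 47), x ≡ 48 (mod 73) ⇒ x ≡ 121 (mod 3431).

121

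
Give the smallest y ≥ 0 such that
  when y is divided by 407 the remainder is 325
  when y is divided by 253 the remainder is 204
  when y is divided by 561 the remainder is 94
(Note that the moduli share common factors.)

Combine the congruences pairwise.
gcd(407, 253) = 11 and 11 | (204 − 325), so the pair is consistent; merging gives y ≡ 6023 (mod 9361), where 9361 = lcm(407, 253).
gcd(9361, 561) = 11 and 11 | (94 − 6023), so the pair is consistent; merging gives y ≡ 52828 (mod 477411), where 477411 = lcm(9361, 561).
The solution is unique modulo lcm(407, 253, 561) = 477411.

52828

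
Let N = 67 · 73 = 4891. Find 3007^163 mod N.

Mod 67: 3007 ≡ 59; by Fermat, exponent reduces to 163 mod 66 = 31; 59^31 ≡ 22 (mod 67).
Mod 73: 3007 ≡ 14; by Fermat, exponent reduces to 163 mod 72 = 19; 14^19 ≡ 13 (mod 73).
Combine by CRT: x ≡ 22 (mod 67), x ≡ 13 (mod 73) ⇒ x ≡ 2568 (mod 4891).

2568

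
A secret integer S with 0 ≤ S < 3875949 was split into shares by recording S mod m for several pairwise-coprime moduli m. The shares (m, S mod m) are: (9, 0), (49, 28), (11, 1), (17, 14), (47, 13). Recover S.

The moduli are pairwise coprime; N = 9·49·11·17·47 = 3875949.
N/9 = 430661; 430661 ≡ 2 (mod 9); 2·5 ≡ 1, so inverse 5.
N/49 = 79101; 79101 ≡ 15 (mod 49); 15·36 ≡ 1, so inverse 36.
N/11 = 352359; 352359 ≡ 7 (mod 11); 7·8 ≡ 1, so inverse 8.
N/17 = 227997; 227997 ≡ 10 (mod 17); 10·12 ≡ 1, so inverse 12.
N/47 = 82467; 82467 ≡ 29 (mod 47); 29·13 ≡ 1, so inverse 13.
S ≡ 0·430661·5 + 28·79101·36 + 1·352359·8 + 14·227997·12 + 13·82467·13 = 134793099.
134793099 mod 3875949 = 3010833.

3010833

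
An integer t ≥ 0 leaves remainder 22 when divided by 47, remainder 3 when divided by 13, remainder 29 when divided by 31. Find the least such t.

18164

The moduli are pairwise coprime; N = 47·13·31 = 18941.
N/47 = 403; 403 ≡ 27 (mod 47); 27·7 ≡ 1, so inverse 7.
N/13 = 1457; 1457 ≡ 1 (mod 13), inverse 1.
N/31 = 611; 611 ≡ 22 (mod 31); 22·24 ≡ 1, so inverse 24.
t ≡ 22·403·7 + 3·1457·1 + 29·611·24 = 491689.
491689 mod 18941 = 18164.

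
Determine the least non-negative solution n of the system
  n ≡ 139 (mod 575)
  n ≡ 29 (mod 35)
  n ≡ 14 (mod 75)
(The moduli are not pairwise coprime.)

Combine the congruences pairwise.
gcd(575, 35) = 5 and 5 | (29 − 139), so the pair is consistent; merging gives n ≡ 1289 (mod 4025), where 4025 = lcm(575, 35).
gcd(4025, 75) = 25 and 25 | (14 − 1289), so the pair is consistent; merging gives n ≡ 1289 (mod 12075), where 12075 = lcm(4025, 75).
The solution is unique modulo lcm(575, 35, 75) = 12075.

1289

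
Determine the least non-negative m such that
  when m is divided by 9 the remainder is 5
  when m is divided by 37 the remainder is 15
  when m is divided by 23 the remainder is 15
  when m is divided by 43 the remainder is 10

Combine the congruences pairwise.
From m ≡ 5 (mod 9) write m = 5 + 9t. Substituting into m ≡ 15 (mod 37) gives 9t ≡ 10 (mod 37), and since 9⁻¹ ≡ 33 (mod 37), t ≡ 34. Hence m ≡ 5 + 9·34 = 311 (mod 333).
From m ≡ 311 (mod 333) write m = 311 + 333t. Substituting into m ≡ 15 (mod 23) gives 333t ≡ 3 (mod 23), and since 11⁻¹ ≡ 21 (mod 23), t ≡ 17. Hence m ≡ 311 + 333·17 = 5972 (mod 7659).
From m ≡ 5972 (mod 7659) write m = 5972 + 7659t. Substituting into m ≡ 10 (mod 43) gives 7659t ≡ 15 (mod 43), and since 5⁻¹ ≡ 26 (mod 43), t ≡ 3. Hence m ≡ 5972 + 7659·3 = 28949 (mod 329337).

28949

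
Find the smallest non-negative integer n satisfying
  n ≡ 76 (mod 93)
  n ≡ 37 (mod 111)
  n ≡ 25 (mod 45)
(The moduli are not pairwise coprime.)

37555

gcd(93, 111) = 3 and 3 | (37 − 76), so the pair is consistent; merging gives n ≡ 3145 (mod 3441), where 3441 = lcm(93, 111).
gcd(3441, 45) = 3 and 3 | (25 − 3145), so the pair is consistent; merging gives n ≡ 37555 (mod 51615), where 51615 = lcm(3441, 45).
The solution is unique modulo lcm(93, 111, 45) = 51615.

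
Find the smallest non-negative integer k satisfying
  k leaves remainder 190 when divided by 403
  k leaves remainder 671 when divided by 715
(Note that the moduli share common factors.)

gcd(403, 715) = 13 and 13 | (671 − 190), so the pair is consistent; merging gives k ≡ 17116 (mod 22165), where 22165 = lcm(403, 715).
The solution is unique modulo lcm(403, 715) = 22165.

17116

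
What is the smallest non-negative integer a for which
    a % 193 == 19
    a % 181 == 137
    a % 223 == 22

6959406

Combine the congruences pairwise.
From a ≡ 19 (mod 193) write a = 19 + 193t. Substituting into a ≡ 137 (mod 181) gives 193t ≡ 118 (mod 181), and since 12⁻¹ ≡ 166 (mod 181), t ≡ 40. Hence a ≡ 19 + 193·40 = 7739 (mod 34933).
From a ≡ 7739 (mod 34933) write a = 7739 + 34933t. Substituting into a ≡ 22 (mod 223) gives 34933t ≡ 88 (mod 223), and since 145⁻¹ ≡ 20 (mod 223), t ≡ 199. Hence a ≡ 7739 + 34933·199 = 6959406 (mod 7790059).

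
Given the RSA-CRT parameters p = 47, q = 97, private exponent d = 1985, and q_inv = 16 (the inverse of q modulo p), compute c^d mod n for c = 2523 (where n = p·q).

195

d_p = d mod (p−1) = 1985 mod 46 = 7; d_q = d mod (q−1) = 65.
m₁ = c^(d_p) mod p: c ≡ 32 (mod 47), and 32^7 mod 47 = 7.
m₂ = c^(d_q) mod q: c ≡ 1 (mod 97), and 1^65 mod 97 = 1.
h = q_inv·(m₁ − m₂) mod p = 16·(7 − 1) mod 47 = 2.
m = m₂ + h·q = 1 + 2·97 = 195.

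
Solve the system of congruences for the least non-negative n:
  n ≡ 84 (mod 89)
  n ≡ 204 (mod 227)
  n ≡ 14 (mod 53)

61494

Combine the congruences pairwise.
From n ≡ 84 (mod 89) write n = 84 + 89t. Substituting into n ≡ 204 (mod 227) gives 89t ≡ 120 (mod 227), and since 89⁻¹ ≡ 176 (mod 227), t ≡ 9. Hence n ≡ 84 + 89·9 = 885 (mod 20203).
From n ≡ 885 (mod 20203) write n = 885 + 20203t. Substituting into n ≡ 14 (mod 53) gives 20203t ≡ 30 (mod 53), and since 10⁻¹ ≡ 16 (mod 53), t ≡ 3. Hence n ≡ 885 + 20203·3 = 61494 (mod 1070759).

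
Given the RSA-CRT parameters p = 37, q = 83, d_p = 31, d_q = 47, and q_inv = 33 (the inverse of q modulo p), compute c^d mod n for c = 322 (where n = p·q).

m₁ = c^(d_p) mod p: c ≡ 26 (mod 37), and 26^31 mod 37 = 26.
m₂ = c^(d_q) mod q: c ≡ 73 (mod 83), and 73^47 mod 83 = 67.
h = q_inv·(m₁ − m₂) mod p = 33·(26 − 67) mod 37 = 16.
m = m₂ + h·q = 67 + 16·83 = 1395.

1395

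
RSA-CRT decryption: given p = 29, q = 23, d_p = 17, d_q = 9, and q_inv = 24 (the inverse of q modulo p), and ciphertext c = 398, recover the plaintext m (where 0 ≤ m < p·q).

222

m₁ = c^(d_p) mod p: c ≡ 21 (mod 29), and 21^17 mod 29 = 19.
m₂ = c^(d_q) mod q: c ≡ 7 (mod 23), and 7^9 mod 23 = 15.
h = q_inv·(m₁ − m₂) mod p = 24·(19 − 15) mod 29 = 9.
m = m₂ + h·q = 15 + 9·23 = 222.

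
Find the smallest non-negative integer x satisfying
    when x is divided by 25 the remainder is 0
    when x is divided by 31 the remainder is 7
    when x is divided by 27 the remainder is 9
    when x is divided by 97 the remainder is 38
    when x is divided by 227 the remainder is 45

418171500

Combine the congruences pairwise.
From x ≡ 0 (mod 25) write x = 0 + 25t. Substituting into x ≡ 7 (mod 31) gives 25t ≡ 7 (mod 31), and since 25⁻¹ ≡ 5 (mod 31), t ≡ 4. Hence x ≡ 0 + 25·4 = 100 (mod 775).
From x ≡ 100 (mod 775) write x = 100 + 775t. Substituting into x ≡ 9 (mod 27) gives 775t ≡ 17 (mod 27), and since 19⁻¹ ≡ 10 (mod 27), t ≡ 8. Hence x ≡ 100 + 775·8 = 6300 (mod 20925).
From x ≡ 6300 (mod 20925) write x = 6300 + 20925t. Substituting into x ≡ 38 (mod 97) gives 20925t ≡ 43 (mod 97), and since 70⁻¹ ≡ 79 (mod 97), t ≡ 2. Hence x ≡ 6300 + 20925·2 = 48150 (mod 2029725).
From x ≡ 48150 (mod 2029725) write x = 48150 + 2029725t. Substituting into x ≡ 45 (mod 227) gives 2029725t ≡ 19 (mod 227), and since 118⁻¹ ≡ 202 (mod 227), t ≡ 206. Hence x ≡ 48150 + 2029725·206 = 418171500 (mod 460747575).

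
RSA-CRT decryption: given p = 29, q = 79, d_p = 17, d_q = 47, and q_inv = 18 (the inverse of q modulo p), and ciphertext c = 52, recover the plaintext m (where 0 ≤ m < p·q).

538

m₁ = c^(d_p) mod p: c ≡ 23 (mod 29), and 23^17 mod 29 = 16.
m₂ = c^(d_q) mod q: c ≡ 52 (mod 79), and 52^47 mod 79 = 64.
h = q_inv·(m₁ − m₂) mod p = 18·(16 − 64) mod 29 = 6.
m = m₂ + h·q = 64 + 6·79 = 538.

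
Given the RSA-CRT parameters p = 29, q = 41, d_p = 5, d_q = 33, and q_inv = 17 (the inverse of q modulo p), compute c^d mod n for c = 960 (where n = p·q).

388

m₁ = c^(d_p) mod p: c ≡ 3 (mod 29), and 3^5 mod 29 = 11.
m₂ = c^(d_q) mod q: c ≡ 17 (mod 41), and 17^33 mod 41 = 19.
h = q_inv·(m₁ − m₂) mod p = 17·(11 − 19) mod 29 = 9.
m = m₂ + h·q = 19 + 9·41 = 388.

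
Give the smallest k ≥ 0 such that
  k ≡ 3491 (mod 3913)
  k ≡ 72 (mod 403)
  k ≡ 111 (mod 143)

Combine the congruences pairwise.
gcd(3913, 403) = 13 and 13 | (72 − 3491), so the pair is consistent; merging gives k ≡ 50447 (mod 121303), where 121303 = lcm(3913, 403).
gcd(121303, 143) = 13 and 13 | (111 − 50447), so the pair is consistent; merging gives k ≡ 50447 (mod 1334333), where 1334333 = lcm(121303, 143).
The solution is unique modulo lcm(3913, 403, 143) = 1334333.

50447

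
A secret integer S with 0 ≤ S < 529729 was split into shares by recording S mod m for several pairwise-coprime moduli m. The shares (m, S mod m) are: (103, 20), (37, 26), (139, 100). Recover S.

437255

The moduli are pairwise coprime; N = 103·37·139 = 529729.
N/103 = 5143; 5143 ≡ 96 (mod 103); 96·44 ≡ 1, so inverse 44.
N/37 = 14317; 14317 ≡ 35 (mod 37); 35·18 ≡ 1, so inverse 18.
N/139 = 3811; 3811 ≡ 58 (mod 139); 58·12 ≡ 1, so inverse 12.
S ≡ 20·5143·44 + 26·14317·18 + 100·3811·12 = 15799396.
15799396 mod 529729 = 437255.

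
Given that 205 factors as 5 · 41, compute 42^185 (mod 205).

42

Mod 5: 42 ≡ 2; by Fermat, exponent reduces to 185 mod 4 = 1; 2^1 ≡ 2 (mod 5).
Mod 41: 42 ≡ 1; by Fermat, exponent reduces to 185 mod 40 = 25; 1^25 ≡ 1 (mod 41).
Combine by CRT: x ≡ 2 (mod 5), x ≡ 1 (mod 41) ⇒ x ≡ 42 (mod 205).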